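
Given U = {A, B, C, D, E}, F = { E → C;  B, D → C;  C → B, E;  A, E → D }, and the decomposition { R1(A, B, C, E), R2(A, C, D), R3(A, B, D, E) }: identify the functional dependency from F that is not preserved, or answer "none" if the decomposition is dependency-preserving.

none

E → C lies within R1.
B, D → C: restricted closure across fragments reaches C.
C → B, E lies within R1.
A, E → D lies within R3.
Every dependency is enforceable on the fragments, so the decomposition is dependency-preserving.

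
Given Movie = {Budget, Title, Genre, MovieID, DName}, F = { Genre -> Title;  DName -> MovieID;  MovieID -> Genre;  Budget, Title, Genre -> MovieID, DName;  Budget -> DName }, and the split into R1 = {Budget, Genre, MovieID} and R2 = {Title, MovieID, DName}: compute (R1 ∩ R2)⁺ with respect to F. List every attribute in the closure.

R1 ∩ R2 = {MovieID}.
MovieID → Genre applies, adding Genre
Genre → Title applies, adding Title
Closure: {Title, Genre, MovieID}.

Title, Genre, MovieID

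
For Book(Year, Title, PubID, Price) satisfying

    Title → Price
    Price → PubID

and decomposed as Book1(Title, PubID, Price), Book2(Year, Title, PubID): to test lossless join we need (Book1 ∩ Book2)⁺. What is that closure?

Book1 ∩ Book2 = {Title, PubID}.
Title → Price applies, adding Price
Closure: {Title, PubID, Price}.

Title, PubID, Price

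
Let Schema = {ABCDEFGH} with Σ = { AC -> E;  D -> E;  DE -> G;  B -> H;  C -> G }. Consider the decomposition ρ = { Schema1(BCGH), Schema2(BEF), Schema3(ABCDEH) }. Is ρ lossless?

No

Chase test. Columns are ABCDEFGH; row i has aⱼ where attribute j ∈ Schemai, else bᵢⱼ.
Initial tableau (one row per fragment):
  row 1: b11 a2 a3 b14 b15 b16 a7 a8
  row 2: b21 a2 b23 b24 a5 a6 b27 b28
  row 3: a1 a2 a3 a4 a5 b36 b37 a8
Rows 1 and 2 agree on B; apply B→H and equate their H entries.
Rows 1 and 3 agree on C; apply C→G and equate their G entries.
No row becomes fully distinguished — the join is lossy.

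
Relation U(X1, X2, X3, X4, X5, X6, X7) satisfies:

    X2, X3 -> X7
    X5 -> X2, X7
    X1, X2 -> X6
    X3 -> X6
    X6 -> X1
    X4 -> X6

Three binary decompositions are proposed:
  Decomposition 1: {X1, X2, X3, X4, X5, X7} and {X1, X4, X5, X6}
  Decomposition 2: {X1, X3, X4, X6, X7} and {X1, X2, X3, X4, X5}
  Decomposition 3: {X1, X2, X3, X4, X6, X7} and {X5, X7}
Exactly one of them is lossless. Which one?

Decomposition 1: common = {X1, X4, X5}, closure = {X1, X2, X4, X5, X6, X7} → lossless.
Decomposition 2: common = {X1, X3, X4}, closure = {X1, X3, X4, X6} → lossy.
Decomposition 3: common = {X7}, closure = {X7} → lossy.

Decomposition 1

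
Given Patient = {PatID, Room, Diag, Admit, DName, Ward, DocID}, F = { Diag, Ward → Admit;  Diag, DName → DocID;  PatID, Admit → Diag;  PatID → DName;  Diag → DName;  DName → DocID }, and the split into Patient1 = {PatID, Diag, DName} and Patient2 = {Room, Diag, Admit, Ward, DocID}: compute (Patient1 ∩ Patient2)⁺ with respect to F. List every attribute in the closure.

Patient1 ∩ Patient2 = {Diag}.
Diag → DName applies, adding DName
DName → DocID applies, adding DocID
Closure: {Diag, DName, DocID}.

Diag, DName, DocID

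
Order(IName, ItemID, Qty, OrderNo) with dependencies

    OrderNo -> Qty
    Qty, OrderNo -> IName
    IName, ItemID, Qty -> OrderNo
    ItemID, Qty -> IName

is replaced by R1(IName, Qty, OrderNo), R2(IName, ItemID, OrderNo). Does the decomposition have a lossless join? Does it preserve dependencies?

lossless but not dependency-preserving

Lossless test: (IName, OrderNo)⁺ = {IName, Qty, OrderNo}, which contains all of one fragment — lossless.
Dependency preservation: the restricted closure of {IName, ItemID, Qty} across the fragments never reaches {OrderNo}, so IName, ItemID, Qty → OrderNo cannot be enforced without a join — not preserved.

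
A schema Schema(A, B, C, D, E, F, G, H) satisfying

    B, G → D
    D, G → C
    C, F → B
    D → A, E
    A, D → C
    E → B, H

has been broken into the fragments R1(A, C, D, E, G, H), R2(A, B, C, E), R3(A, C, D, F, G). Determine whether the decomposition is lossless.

Yes

Chase test. Columns are A, B, C, D, E, F, G, H; row i has aⱼ where attribute j ∈ Ri, else bᵢⱼ.
Initial tableau (one row per fragment):
  row 1: a1 b12 a3 a4 a5 b16 a7 a8
  row 2: a1 a2 a3 b24 a5 b26 b27 b28
  row 3: a1 b32 a3 a4 b35 a6 a7 b38
Rows 1 and 3 agree on D; apply D→A, E and equate their A, E entries.
Rows 1 and 2 agree on E; apply E→B, H and equate their B, H entries.
Rows 1 and 3 agree on E; apply E→B, H and equate their B, H entries.
Row 3 is now all distinguished symbols — the join is lossless.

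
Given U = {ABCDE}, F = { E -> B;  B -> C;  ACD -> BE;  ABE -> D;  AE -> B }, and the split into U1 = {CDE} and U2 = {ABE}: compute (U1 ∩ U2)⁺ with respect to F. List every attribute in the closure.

U1 ∩ U2 = {E}.
E → B applies, adding B
B → C applies, adding C
Closure: {BCE}.

BCE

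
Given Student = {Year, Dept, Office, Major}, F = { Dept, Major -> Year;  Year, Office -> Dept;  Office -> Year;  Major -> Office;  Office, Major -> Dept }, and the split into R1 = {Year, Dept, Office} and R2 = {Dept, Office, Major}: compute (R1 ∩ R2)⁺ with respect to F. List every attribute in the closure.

R1 ∩ R2 = {Dept, Office}.
Office → Year applies, adding Year
Closure: {Year, Dept, Office}.

Year, Dept, Office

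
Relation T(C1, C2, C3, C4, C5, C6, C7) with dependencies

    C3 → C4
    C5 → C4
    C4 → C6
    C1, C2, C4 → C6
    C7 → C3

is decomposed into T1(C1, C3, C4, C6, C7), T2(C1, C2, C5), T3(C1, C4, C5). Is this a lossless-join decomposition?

No

Chase test. Columns are C1, C2, C3, C4, C5, C6, C7; row i has aⱼ where attribute j ∈ Ti, else bᵢⱼ.
Initial tableau (one row per fragment):
  row 1: a1 b12 a3 a4 b15 a6 a7
  row 2: a1 a2 b23 b24 a5 b26 b27
  row 3: a1 b32 b33 a4 a5 b36 b37
Rows 2 and 3 agree on C5; apply C5→C4 and equate their C4 entries.
Rows 1 and 2 agree on C4; apply C4→C6 and equate their C6 entries.
Rows 1 and 3 agree on C4; apply C4→C6 and equate their C6 entries.
No row becomes fully distinguished — the join is lossy.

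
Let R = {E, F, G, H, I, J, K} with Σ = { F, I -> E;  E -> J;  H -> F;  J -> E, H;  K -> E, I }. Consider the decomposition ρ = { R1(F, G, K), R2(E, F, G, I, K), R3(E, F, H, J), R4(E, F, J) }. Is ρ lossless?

Chase test. Columns are E, F, G, H, I, J, K; row i has aⱼ where attribute j ∈ Ri, else bᵢⱼ.
Initial tableau (one row per fragment):
  row 1: b11 a2 a3 b14 b15 b16 a7
  row 2: a1 a2 a3 b24 a5 b26 a7
  row 3: a1 a2 b33 a4 b35 a6 b37
  row 4: a1 a2 b43 b44 b45 a6 b47
Rows 2 and 3 agree on E; apply E→J and equate their J entries.
Rows 2 and 3 agree on J; apply J→E, H and equate their E, H entries.
Rows 2 and 4 agree on J; apply J→E, H and equate their E, H entries.
Rows 1 and 2 agree on K; apply K→E, I and equate their E, I entries.
Rows 1 and 2 agree on E; apply E→J and equate their J entries.
Rows 1 and 2 agree on J; apply J→E, H and equate their E, H entries.
Row 1 is now all distinguished symbols — the join is lossless.

Yes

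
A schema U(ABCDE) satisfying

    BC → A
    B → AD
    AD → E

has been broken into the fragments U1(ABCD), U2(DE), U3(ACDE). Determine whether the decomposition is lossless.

Chase test. Columns are ABCDE; row i has aⱼ where attribute j ∈ Ui, else bᵢⱼ.
Initial tableau (one row per fragment):
  row 1: a1 a2 a3 a4 b15
  row 2: b21 b22 b23 a4 a5
  row 3: a1 b32 a3 a4 a5
Rows 1 and 3 agree on AD; apply AD→E and equate their E entries.
Row 1 is now all distinguished symbols — the join is lossless.

Yes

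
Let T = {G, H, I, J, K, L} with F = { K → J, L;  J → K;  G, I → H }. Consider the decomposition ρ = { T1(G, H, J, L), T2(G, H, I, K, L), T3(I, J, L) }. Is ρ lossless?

Chase test. Columns are G, H, I, J, K, L; row i has aⱼ where attribute j ∈ Ti, else bᵢⱼ.
Initial tableau (one row per fragment):
  row 1: a1 a2 b13 a4 b15 a6
  row 2: a1 a2 a3 b24 a5 a6
  row 3: b31 b32 a3 a4 b35 a6
Rows 1 and 3 agree on J; apply J→K and equate their K entries.
No row becomes fully distinguished — the join is lossy.

No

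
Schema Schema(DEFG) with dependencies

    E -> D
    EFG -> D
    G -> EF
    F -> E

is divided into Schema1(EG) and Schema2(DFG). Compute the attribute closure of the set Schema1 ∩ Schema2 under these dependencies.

DEFG

Schema1 ∩ Schema2 = {G}.
G → EF applies, adding EF
E → D applies, adding D
Closure: {DEFG}.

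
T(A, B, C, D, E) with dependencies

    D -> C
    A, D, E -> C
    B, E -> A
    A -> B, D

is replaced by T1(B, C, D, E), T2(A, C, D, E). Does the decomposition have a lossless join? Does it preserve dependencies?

lossy and not dependency-preserving

Lossless test: (C, D, E)⁺ = {C, D, E}, which is a superkey of neither fragment — lossy.
Dependency preservation: the restricted closure of {B, E} across the fragments never reaches {A}, so B, E → A cannot be enforced without a join — not preserved.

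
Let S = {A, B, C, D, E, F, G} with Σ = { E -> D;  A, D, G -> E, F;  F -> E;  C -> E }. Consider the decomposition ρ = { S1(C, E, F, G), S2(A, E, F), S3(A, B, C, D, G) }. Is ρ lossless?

Chase test. Columns are A, B, C, D, E, F, G; row i has aⱼ where attribute j ∈ Si, else bᵢⱼ.
Initial tableau (one row per fragment):
  row 1: b11 b12 a3 b14 a5 a6 a7
  row 2: a1 b22 b23 b24 a5 a6 b27
  row 3: a1 a2 a3 a4 b35 b36 a7
Rows 1 and 2 agree on E; apply E→D and equate their D entries.
Rows 1 and 3 agree on C; apply C→E and equate their E entries.
Rows 1 and 3 agree on E; apply E→D and equate their D entries.
No row becomes fully distinguished — the join is lossy.

No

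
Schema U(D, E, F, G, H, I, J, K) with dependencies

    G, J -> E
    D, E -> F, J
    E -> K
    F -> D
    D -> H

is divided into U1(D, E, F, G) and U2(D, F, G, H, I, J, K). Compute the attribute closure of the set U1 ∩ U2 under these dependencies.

D, F, G, H

U1 ∩ U2 = {D, F, G}.
D → H applies, adding H
Closure: {D, F, G, H}.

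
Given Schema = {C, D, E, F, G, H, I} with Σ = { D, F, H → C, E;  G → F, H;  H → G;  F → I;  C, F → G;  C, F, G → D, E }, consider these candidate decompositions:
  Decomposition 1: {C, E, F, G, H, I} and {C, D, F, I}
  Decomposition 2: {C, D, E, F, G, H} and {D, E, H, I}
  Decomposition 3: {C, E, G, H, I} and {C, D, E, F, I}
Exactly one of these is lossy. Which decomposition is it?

Decomposition 3

Decomposition 1: common = {C, F, I}, closure = {C, D, E, F, G, H, I} → lossless.
Decomposition 2: common = {D, E, H}, closure = {C, D, E, F, G, H, I} → lossless.
Decomposition 3: common = {C, E, I}, closure = {C, E, I} → lossy.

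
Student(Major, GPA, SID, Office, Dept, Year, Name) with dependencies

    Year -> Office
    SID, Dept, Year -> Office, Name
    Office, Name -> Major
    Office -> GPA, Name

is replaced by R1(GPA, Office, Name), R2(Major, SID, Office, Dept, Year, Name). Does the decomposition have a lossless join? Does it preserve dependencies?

lossless and dependency-preserving

Lossless test: (Office, Name)⁺ = {Major, GPA, Office, Name}, which contains all of one fragment — lossless.
Dependency preservation: every FD's attributes lie within a single fragment, so each can be enforced locally — preserved.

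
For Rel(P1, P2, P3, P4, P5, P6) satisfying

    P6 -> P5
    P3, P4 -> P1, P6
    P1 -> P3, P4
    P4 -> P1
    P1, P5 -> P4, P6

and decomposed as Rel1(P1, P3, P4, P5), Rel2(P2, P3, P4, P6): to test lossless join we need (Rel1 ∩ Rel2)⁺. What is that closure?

Rel1 ∩ Rel2 = {P3, P4}.
P3, P4 → P1, P6 applies, adding P1, P6
P6 → P5 applies, adding P5
Closure: {P1, P3, P4, P5, P6}.

P1, P3, P4, P5, P6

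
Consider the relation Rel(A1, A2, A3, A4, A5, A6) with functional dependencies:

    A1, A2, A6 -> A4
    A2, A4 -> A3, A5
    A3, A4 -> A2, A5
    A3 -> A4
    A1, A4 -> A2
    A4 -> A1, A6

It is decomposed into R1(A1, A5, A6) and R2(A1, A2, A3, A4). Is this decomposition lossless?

No

Common attributes: R1 ∩ R2 = {A1}.
No dependency enlarges {A1}, so (A1)⁺ = {A1}.
The closure contains neither all of R1 = {A1, A5, A6} nor all of R2 = {A1, A2, A3, A4}, so the common attributes are not a superkey of either fragment. The join is lossy.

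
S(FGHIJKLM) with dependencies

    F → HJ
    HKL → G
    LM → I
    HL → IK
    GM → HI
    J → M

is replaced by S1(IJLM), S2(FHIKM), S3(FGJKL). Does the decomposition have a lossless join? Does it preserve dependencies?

lossless but not dependency-preserving

Lossless test (chase): Rows 2 and 3 agree on F; apply F→HJ and equate their HJ entries. Rows 1 and 3 agree on J; apply J→M and equate their M entries. Rows 1 and 3 agree on LM; apply LM→I and equate their I entries. Row 3 is now all distinguished symbols — the join is lossless.
Dependency preservation: the restricted closure of {HKL} across the fragments never reaches {G}, so HKL → G cannot be enforced without a join — not preserved.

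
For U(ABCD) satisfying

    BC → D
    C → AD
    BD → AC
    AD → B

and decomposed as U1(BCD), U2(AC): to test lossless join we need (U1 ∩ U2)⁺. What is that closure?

U1 ∩ U2 = {C}.
C → AD applies, adding AD
AD → B applies, adding B
Closure: {ABCD}.

ABCD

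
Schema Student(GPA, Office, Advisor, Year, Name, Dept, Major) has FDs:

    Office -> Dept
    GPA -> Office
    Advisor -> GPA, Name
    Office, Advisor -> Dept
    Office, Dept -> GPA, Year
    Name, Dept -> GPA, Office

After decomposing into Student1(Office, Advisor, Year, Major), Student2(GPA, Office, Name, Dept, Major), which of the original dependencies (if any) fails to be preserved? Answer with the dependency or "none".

Check Advisor → GPA, Name: no single fragment contains all of {GPA, Advisor, Name}, and the restricted closure of {Advisor} across the fragments never reaches {GPA, Name}.
Office → Dept is preserved.
GPA → Office is preserved.
Office, Advisor → Dept is preserved.
Office, Dept → GPA, Year is preserved.
Name, Dept → GPA, Office is preserved.

Advisor -> GPA, Name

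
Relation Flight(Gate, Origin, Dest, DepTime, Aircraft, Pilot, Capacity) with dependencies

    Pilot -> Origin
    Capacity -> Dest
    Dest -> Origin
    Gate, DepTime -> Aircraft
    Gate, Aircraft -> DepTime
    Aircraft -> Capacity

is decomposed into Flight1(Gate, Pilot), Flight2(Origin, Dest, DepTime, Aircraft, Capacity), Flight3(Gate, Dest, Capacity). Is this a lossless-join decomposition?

No

Chase test. Columns are Gate, Origin, Dest, DepTime, Aircraft, Pilot, Capacity; row i has aⱼ where attribute j ∈ Flighti, else bᵢⱼ.
Initial tableau (one row per fragment):
  row 1: a1 b12 b13 b14 b15 a6 b17
  row 2: b21 a2 a3 a4 a5 b26 a7
  row 3: a1 b32 a3 b34 b35 b36 a7
Rows 2 and 3 agree on Dest; apply Dest→Origin and equate their Origin entries.
No row becomes fully distinguished — the join is lossy.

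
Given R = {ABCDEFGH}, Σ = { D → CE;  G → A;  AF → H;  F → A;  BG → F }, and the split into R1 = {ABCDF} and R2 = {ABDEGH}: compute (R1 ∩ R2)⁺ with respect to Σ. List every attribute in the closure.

R1 ∩ R2 = {ABD}.
D → CE applies, adding CE
Closure: {ABCDE}.

ABCDE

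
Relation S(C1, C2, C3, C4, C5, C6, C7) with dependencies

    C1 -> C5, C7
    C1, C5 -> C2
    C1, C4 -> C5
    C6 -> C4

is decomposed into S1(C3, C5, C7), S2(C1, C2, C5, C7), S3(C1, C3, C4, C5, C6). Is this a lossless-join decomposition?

Yes

Chase test. Columns are C1, C2, C3, C4, C5, C6, C7; row i has aⱼ where attribute j ∈ Si, else bᵢⱼ.
Initial tableau (one row per fragment):
  row 1: b11 b12 a3 b14 a5 b16 a7
  row 2: a1 a2 b23 b24 a5 b26 a7
  row 3: a1 b32 a3 a4 a5 a6 b37
Rows 2 and 3 agree on C1; apply C1→C5, C7 and equate their C5, C7 entries.
Rows 2 and 3 agree on C1, C5; apply C1, C5→C2 and equate their C2 entries.
Row 3 is now all distinguished symbols — the join is lossless.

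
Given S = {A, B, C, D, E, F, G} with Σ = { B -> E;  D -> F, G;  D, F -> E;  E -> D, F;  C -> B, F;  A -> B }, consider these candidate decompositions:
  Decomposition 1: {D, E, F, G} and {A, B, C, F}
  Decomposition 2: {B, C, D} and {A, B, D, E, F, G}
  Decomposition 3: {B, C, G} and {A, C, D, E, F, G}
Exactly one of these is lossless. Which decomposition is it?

Decomposition 1: common = {F}, closure = {F} → lossy.
Decomposition 2: common = {B, D}, closure = {B, D, E, F, G} → lossy.
Decomposition 3: common = {C, G}, closure = {B, C, D, E, F, G} → lossless.

Decomposition 3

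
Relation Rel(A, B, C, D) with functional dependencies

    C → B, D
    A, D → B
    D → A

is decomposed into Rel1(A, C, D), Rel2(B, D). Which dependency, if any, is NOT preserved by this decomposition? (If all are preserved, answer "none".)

C → B, D: restricted closure across fragments reaches B, D.
A, D → B: restricted closure across fragments reaches B.
D → A lies within Rel1.
Every dependency is enforceable on the fragments, so the decomposition is dependency-preserving.

none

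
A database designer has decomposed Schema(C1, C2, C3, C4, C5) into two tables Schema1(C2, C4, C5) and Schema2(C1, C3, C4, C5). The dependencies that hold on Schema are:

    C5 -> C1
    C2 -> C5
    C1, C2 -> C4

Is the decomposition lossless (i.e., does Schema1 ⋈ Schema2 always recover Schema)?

No

Common attributes: Schema1 ∩ Schema2 = {C4, C5}.
Closure of {C4, C5}: C5 → C1 applies, adding C1. So (C4, C5)⁺ = {C1, C4, C5}.
The closure contains neither all of Schema1 = {C2, C4, C5} nor all of Schema2 = {C1, C3, C4, C5}, so the common attributes are not a superkey of either fragment. The join is lossy.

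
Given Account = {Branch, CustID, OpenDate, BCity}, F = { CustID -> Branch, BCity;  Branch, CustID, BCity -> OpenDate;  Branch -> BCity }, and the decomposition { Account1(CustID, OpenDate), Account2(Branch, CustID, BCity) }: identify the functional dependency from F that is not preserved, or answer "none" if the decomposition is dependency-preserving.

none

CustID → Branch, BCity lies within Account2.
Branch, CustID, BCity → OpenDate: restricted closure across fragments reaches OpenDate.
Branch → BCity lies within Account2.
Every dependency is enforceable on the fragments, so the decomposition is dependency-preserving.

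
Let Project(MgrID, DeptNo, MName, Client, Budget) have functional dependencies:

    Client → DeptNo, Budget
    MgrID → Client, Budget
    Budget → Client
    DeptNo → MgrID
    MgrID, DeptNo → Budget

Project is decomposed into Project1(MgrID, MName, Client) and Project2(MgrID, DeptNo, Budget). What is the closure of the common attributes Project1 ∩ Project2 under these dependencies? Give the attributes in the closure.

Project1 ∩ Project2 = {MgrID}.
MgrID → Client, Budget applies, adding Client, Budget
Client → DeptNo, Budget applies, adding DeptNo
Closure: {MgrID, DeptNo, Client, Budget}.

MgrID, DeptNo, Client, Budget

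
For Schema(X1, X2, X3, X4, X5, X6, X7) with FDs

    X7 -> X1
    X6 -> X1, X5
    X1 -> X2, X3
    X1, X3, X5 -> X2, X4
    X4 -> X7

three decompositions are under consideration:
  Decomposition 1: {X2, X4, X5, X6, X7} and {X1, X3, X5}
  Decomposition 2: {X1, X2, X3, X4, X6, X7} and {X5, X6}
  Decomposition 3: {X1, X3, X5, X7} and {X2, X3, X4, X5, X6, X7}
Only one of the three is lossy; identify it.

Decomposition 1

Decomposition 1: common = {X5}, closure = {X5} → lossy.
Decomposition 2: common = {X6}, closure = {X1, X2, X3, X4, X5, X6, X7} → lossless.
Decomposition 3: common = {X3, X5, X7}, closure = {X1, X2, X3, X4, X5, X7} → lossless.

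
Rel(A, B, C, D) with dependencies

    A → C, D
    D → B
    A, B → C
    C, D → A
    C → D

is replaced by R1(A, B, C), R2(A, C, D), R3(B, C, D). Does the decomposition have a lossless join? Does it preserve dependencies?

lossless and dependency-preserving

Lossless test (chase): Rows 1 and 2 agree on A; apply A→C, D and equate their C, D entries. Rows 1 and 2 agree on D; apply D→B and equate their B entries. Rows 1 and 3 agree on C, D; apply C, D→A and equate their A entries. Row 1 is now all distinguished symbols — the join is lossless.
Dependency preservation: every FD's attributes lie within a single fragment, so each can be enforced locally — preserved.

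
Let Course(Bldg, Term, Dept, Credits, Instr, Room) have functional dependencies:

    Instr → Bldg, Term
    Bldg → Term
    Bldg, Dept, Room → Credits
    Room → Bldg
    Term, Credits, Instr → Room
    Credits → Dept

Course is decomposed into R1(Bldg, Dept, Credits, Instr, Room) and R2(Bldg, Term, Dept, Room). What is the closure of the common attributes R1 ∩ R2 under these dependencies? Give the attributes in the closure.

Bldg, Term, Dept, Credits, Room

R1 ∩ R2 = {Bldg, Dept, Room}.
Bldg → Term applies, adding Term
Bldg, Dept, Room → Credits applies, adding Credits
Closure: {Bldg, Term, Dept, Credits, Room}.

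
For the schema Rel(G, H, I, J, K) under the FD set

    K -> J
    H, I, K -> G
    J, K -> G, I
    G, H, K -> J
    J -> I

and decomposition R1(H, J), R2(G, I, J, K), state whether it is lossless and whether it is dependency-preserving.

lossy but dependency-preserving

Lossless test: (J)⁺ = {I, J}, which is a superkey of neither fragment — lossy.
Dependency preservation: H, I, K → G; G, H, K → J are not contained in any single fragment, but the restricted closure of each left-hand side across the fragments still reaches the right-hand side; the remaining FDs each lie inside some fragment. All dependencies are preserved.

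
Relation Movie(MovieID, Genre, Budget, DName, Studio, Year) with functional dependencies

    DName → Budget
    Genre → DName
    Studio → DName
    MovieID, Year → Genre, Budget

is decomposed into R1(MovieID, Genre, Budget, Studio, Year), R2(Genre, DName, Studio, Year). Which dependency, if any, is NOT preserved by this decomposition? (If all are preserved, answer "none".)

DName → Budget

Check DName → Budget: no single fragment contains all of {Budget, DName}, and the restricted closure of {DName} across the fragments never reaches {Budget}.
Genre → DName is preserved.
Studio → DName is preserved.
MovieID, Year → Genre, Budget is preserved.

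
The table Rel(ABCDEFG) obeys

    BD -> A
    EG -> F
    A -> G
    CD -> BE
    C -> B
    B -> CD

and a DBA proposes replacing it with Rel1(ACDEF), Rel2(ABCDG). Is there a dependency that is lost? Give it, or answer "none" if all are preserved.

Check EG → F: no single fragment contains all of {EFG}, and the restricted closure of {EG} across the fragments never reaches {F}.
BD → A is preserved.
A → G is preserved.
CD → BE is preserved.
C → B is preserved.
B → CD is preserved.

EG -> F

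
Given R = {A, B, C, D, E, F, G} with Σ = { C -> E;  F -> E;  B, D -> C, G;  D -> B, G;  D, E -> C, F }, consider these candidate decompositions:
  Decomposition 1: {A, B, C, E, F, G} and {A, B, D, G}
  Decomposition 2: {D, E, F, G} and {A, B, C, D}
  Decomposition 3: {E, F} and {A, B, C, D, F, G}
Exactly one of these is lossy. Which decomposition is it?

Decomposition 1

Decomposition 1: common = {A, B, G}, closure = {A, B, G} → lossy.
Decomposition 2: common = {D}, closure = {B, C, D, E, F, G} → lossless.
Decomposition 3: common = {F}, closure = {E, F} → lossless.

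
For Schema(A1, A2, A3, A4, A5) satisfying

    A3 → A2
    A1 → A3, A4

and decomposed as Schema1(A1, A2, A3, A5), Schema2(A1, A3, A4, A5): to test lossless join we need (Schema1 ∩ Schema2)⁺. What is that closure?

Schema1 ∩ Schema2 = {A1, A3, A5}.
A3 → A2 applies, adding A2
A1 → A3, A4 applies, adding A4
Closure: {A1, A2, A3, A4, A5}.

A1, A2, A3, A4, A5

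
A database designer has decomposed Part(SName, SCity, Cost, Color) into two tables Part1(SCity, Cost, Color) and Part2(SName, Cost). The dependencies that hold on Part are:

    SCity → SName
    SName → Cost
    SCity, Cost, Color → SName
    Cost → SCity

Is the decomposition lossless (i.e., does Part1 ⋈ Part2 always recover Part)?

Yes

Common attributes: Part1 ∩ Part2 = {Cost}.
Closure of {Cost}: Cost → SCity applies, adding SCity; SCity → SName applies, adding SName. So (Cost)⁺ = {SName, SCity, Cost}.
This closure contains every attribute of Part2, so Part1 ∩ Part2 → Part2. The join is lossless.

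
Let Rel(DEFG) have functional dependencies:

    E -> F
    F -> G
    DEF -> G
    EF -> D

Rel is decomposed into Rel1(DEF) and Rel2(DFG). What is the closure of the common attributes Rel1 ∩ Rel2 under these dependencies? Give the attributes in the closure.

DFG

Rel1 ∩ Rel2 = {DF}.
F → G applies, adding G
Closure: {DFG}.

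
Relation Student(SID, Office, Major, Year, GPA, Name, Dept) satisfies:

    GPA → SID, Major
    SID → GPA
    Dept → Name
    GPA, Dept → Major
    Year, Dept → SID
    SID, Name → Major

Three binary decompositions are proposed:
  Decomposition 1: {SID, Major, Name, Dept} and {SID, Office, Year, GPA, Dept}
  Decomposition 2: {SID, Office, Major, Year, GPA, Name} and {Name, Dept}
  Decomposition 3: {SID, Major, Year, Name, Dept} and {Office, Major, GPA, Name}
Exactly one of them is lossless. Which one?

Decomposition 1: common = {SID, Dept}, closure = {SID, Major, GPA, Name, Dept} → lossless.
Decomposition 2: common = {Name}, closure = {Name} → lossy.
Decomposition 3: common = {Major, Name}, closure = {Major, Name} → lossy.

Decomposition 1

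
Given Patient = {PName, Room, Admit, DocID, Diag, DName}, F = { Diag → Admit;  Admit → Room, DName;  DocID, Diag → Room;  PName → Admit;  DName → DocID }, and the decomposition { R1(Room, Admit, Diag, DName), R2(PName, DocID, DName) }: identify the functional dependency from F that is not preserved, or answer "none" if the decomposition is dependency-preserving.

PName → Admit

Check PName → Admit: no single fragment contains all of {PName, Admit}, and the restricted closure of {PName} across the fragments never reaches {Admit}.
Diag → Admit is preserved.
Admit → Room, DName is preserved.
DocID, Diag → Room is preserved.
DName → DocID is preserved.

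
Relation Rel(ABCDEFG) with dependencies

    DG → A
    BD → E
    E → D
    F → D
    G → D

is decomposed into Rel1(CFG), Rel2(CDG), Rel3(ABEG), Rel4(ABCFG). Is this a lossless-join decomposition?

Chase test. Columns are ABCDEFG; row i has aⱼ where attribute j ∈ Reli, else bᵢⱼ.
Initial tableau (one row per fragment):
  row 1: b11 b12 a3 b14 b15 a6 a7
  row 2: b21 b22 a3 a4 b25 b26 a7
  row 3: a1 a2 b33 b34 a5 b36 a7
  row 4: a1 a2 a3 b44 b45 a6 a7
Rows 1 and 4 agree on F; apply F→D and equate their D entries.
Rows 1 and 2 agree on G; apply G→D and equate their D entries.
Rows 1 and 3 agree on G; apply G→D and equate their D entries.
Rows 1 and 2 agree on DG; apply DG→A and equate their A entries.
Rows 1 and 3 agree on DG; apply DG→A and equate their A entries.
Rows 3 and 4 agree on BD; apply BD→E and equate their E entries.
Row 4 is now all distinguished symbols — the join is lossless.

Yes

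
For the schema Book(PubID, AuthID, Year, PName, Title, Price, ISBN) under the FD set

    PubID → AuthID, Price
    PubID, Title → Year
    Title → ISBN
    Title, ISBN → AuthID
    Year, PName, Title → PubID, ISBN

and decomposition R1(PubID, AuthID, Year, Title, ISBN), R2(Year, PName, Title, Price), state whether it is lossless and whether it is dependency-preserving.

lossy and not dependency-preserving

Lossless test: (Year, Title)⁺ = {AuthID, Year, Title, ISBN}, which is a superkey of neither fragment — lossy.
Dependency preservation: the restricted closure of {PubID} across the fragments never reaches {AuthID, Price}, so PubID → AuthID, Price cannot be enforced without a join — not preserved.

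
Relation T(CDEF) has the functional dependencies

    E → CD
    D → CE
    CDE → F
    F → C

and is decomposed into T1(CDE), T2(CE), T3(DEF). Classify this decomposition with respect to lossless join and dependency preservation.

lossless but not dependency-preserving

Lossless test (chase): Rows 1 and 2 agree on E; apply E→CD and equate their CD entries. Rows 1 and 3 agree on E; apply E→CD and equate their CD entries. Rows 1 and 2 agree on CDE; apply CDE→F and equate their F entries. Rows 1 and 3 agree on CDE; apply CDE→F and equate their F entries. Row 1 is now all distinguished symbols — the join is lossless.
Dependency preservation: the restricted closure of {F} across the fragments never reaches {C}, so F → C cannot be enforced without a join — not preserved.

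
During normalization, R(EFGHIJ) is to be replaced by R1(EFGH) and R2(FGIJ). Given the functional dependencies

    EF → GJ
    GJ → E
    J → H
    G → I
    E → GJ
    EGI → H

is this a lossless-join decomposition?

Common attributes: R1 ∩ R2 = {FG}.
Closure of {FG}: G → I applies, adding I. So (FG)⁺ = {FGI}.
The closure contains neither all of R1 = {EFGH} nor all of R2 = {FGIJ}, so the common attributes are not a superkey of either fragment. The join is lossy.

No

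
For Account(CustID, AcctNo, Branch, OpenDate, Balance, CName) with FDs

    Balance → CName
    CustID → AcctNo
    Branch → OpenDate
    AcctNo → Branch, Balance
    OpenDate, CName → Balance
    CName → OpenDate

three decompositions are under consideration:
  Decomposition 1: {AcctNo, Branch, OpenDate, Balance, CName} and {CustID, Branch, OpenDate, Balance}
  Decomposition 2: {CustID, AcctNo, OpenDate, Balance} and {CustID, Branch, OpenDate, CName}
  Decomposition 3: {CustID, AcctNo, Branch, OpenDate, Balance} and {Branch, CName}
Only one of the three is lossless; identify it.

Decomposition 2

Decomposition 1: common = {Branch, OpenDate, Balance}, closure = {Branch, OpenDate, Balance, CName} → lossy.
Decomposition 2: common = {CustID, OpenDate}, closure = {CustID, AcctNo, Branch, OpenDate, Balance, CName} → lossless.
Decomposition 3: common = {Branch}, closure = {Branch, OpenDate} → lossy.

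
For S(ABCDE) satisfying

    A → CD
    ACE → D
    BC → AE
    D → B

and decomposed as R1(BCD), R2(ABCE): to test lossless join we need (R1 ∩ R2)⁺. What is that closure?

ABCDE

R1 ∩ R2 = {BC}.
BC → AE applies, adding AE
A → CD applies, adding D
Closure: {ABCDE}.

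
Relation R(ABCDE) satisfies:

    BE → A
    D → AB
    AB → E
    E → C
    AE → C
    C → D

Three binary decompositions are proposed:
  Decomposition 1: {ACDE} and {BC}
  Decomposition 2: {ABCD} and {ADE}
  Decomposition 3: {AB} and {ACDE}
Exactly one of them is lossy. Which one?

Decomposition 1: common = {C}, closure = {ABCDE} → lossless.
Decomposition 2: common = {AD}, closure = {ABCDE} → lossless.
Decomposition 3: common = {A}, closure = {A} → lossy.

Decomposition 3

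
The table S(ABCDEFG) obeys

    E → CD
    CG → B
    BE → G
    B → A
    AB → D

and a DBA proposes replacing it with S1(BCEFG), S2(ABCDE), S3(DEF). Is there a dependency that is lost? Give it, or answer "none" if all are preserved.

none

E → CD lies within S2.
CG → B lies within S1.
BE → G lies within S1.
B → A lies within S2.
AB → D lies within S2.
Every dependency is enforceable on the fragments, so the decomposition is dependency-preserving.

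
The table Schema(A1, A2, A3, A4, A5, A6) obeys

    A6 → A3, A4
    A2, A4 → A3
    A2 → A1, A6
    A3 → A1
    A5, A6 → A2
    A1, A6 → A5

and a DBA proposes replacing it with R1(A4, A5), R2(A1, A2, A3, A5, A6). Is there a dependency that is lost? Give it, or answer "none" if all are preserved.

A6 → A3, A4

Check A6 → A3, A4: no single fragment contains all of {A3, A4, A6}, and the restricted closure of {A6} across the fragments never reaches {A3, A4}.
A2, A4 → A3 is preserved.
A2 → A1, A6 is preserved.
A3 → A1 is preserved.
A5, A6 → A2 is preserved.
A1, A6 → A5 is preserved.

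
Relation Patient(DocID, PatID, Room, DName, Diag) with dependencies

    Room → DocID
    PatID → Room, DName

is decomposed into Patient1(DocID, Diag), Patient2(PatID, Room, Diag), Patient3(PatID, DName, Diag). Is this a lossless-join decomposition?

No

Chase test. Columns are DocID, PatID, Room, DName, Diag; row i has aⱼ where attribute j ∈ Patienti, else bᵢⱼ.
Initial tableau (one row per fragment):
  row 1: a1 b12 b13 b14 a5
  row 2: b21 a2 a3 b24 a5
  row 3: b31 a2 b33 a4 a5
Rows 2 and 3 agree on PatID; apply PatID→Room, DName and equate their Room, DName entries.
Rows 2 and 3 agree on Room; apply Room→DocID and equate their DocID entries.
No row becomes fully distinguished — the join is lossy.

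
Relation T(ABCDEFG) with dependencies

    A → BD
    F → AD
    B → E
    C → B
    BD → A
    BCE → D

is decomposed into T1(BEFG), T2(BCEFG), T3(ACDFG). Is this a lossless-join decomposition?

Chase test. Columns are ABCDEFG; row i has aⱼ where attribute j ∈ Ti, else bᵢⱼ.
Initial tableau (one row per fragment):
  row 1: b11 a2 b13 b14 a5 a6 a7
  row 2: b21 a2 a3 b24 a5 a6 a7
  row 3: a1 b32 a3 a4 b35 a6 a7
Rows 1 and 2 agree on F; apply F→AD and equate their AD entries.
Rows 1 and 3 agree on F; apply F→AD and equate their AD entries.
Rows 2 and 3 agree on C; apply C→B and equate their B entries.
Rows 1 and 3 agree on B; apply B→E and equate their E entries.
Row 2 is now all distinguished symbols — the join is lossless.

Yes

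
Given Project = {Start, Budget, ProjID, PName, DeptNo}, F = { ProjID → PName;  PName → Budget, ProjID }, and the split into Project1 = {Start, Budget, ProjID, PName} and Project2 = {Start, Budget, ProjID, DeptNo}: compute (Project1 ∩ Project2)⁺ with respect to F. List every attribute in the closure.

Start, Budget, ProjID, PName

Project1 ∩ Project2 = {Start, Budget, ProjID}.
ProjID → PName applies, adding PName
Closure: {Start, Budget, ProjID, PName}.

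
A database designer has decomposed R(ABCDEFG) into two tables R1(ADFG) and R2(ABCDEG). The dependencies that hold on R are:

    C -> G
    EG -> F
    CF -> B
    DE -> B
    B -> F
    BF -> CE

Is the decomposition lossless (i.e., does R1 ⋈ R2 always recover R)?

Common attributes: R1 ∩ R2 = {ADG}.
No dependency enlarges {ADG}, so (ADG)⁺ = {ADG}.
The closure contains neither all of R1 = {ADFG} nor all of R2 = {ABCDEG}, so the common attributes are not a superkey of either fragment. The join is lossy.

No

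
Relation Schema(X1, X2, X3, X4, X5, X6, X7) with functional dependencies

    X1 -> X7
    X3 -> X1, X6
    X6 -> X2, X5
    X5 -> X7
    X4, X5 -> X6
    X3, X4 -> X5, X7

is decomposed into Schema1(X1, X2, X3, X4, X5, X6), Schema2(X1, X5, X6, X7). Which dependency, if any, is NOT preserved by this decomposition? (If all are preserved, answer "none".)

none

X1 → X7 lies within Schema2.
X3 → X1, X6 lies within Schema1.
X6 → X2, X5 lies within Schema1.
X5 → X7 lies within Schema2.
X4, X5 → X6 lies within Schema1.
X3, X4 → X5, X7: restricted closure across fragments reaches X5, X7.
Every dependency is enforceable on the fragments, so the decomposition is dependency-preserving.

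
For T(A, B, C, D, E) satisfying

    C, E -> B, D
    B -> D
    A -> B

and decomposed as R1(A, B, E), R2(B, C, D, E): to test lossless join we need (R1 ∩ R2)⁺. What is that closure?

B, D, E

R1 ∩ R2 = {B, E}.
B → D applies, adding D
Closure: {B, D, E}.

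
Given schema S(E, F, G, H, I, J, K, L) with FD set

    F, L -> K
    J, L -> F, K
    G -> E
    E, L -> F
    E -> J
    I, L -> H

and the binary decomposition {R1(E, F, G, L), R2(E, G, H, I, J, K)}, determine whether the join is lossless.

Common attributes: R1 ∩ R2 = {E, G}.
Closure of {E, G}: E → J applies, adding J. So (E, G)⁺ = {E, G, J}.
The closure contains neither all of R1 = {E, F, G, L} nor all of R2 = {E, G, H, I, J, K}, so the common attributes are not a superkey of either fragment. The join is lossy.

No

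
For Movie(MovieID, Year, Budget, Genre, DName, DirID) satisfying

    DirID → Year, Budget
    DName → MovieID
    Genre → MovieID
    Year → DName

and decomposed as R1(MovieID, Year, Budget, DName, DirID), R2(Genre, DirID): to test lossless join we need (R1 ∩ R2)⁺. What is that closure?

MovieID, Year, Budget, DName, DirID

R1 ∩ R2 = {DirID}.
DirID → Year, Budget applies, adding Year, Budget
Year → DName applies, adding DName
DName → MovieID applies, adding MovieID
Closure: {MovieID, Year, Budget, DName, DirID}.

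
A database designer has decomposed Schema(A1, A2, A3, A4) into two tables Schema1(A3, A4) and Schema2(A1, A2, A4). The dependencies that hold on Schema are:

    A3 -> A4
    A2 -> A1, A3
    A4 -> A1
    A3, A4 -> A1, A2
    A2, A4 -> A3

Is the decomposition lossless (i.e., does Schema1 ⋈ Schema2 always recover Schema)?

Common attributes: Schema1 ∩ Schema2 = {A4}.
Closure of {A4}: A4 → A1 applies, adding A1. So (A4)⁺ = {A1, A4}.
The closure contains neither all of Schema1 = {A3, A4} nor all of Schema2 = {A1, A2, A4}, so the common attributes are not a superkey of either fragment. The join is lossy.

No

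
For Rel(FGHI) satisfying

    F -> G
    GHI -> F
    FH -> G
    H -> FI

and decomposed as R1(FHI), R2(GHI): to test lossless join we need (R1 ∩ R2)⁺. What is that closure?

FGHI

R1 ∩ R2 = {HI}.
H → FI applies, adding F
F → G applies, adding G
Closure: {FGHI}.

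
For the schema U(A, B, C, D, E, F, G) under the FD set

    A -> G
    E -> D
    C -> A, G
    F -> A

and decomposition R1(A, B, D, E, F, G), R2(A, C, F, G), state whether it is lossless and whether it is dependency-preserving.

Lossless test: (A, F, G)⁺ = {A, F, G}, which is a superkey of neither fragment — lossy.
Dependency preservation: every FD's attributes lie within a single fragment, so each can be enforced locally — preserved.

lossy but dependency-preserving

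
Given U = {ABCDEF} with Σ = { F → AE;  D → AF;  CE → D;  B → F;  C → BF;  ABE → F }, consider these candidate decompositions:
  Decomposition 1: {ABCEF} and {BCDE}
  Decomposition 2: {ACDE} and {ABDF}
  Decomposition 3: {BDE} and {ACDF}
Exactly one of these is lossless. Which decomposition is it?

Decomposition 1: common = {BCE}, closure = {ABCDEF} → lossless.
Decomposition 2: common = {AD}, closure = {ADEF} → lossy.
Decomposition 3: common = {D}, closure = {ADEF} → lossy.

Decomposition 1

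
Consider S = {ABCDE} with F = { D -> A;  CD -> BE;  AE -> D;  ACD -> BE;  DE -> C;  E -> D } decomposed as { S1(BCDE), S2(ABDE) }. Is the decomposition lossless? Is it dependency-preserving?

lossless and dependency-preserving

Lossless test: (BDE)⁺ = {ABCDE}, which contains all of one fragment — lossless.
Dependency preservation: ACD → BE is not contained in any single fragment, but the restricted closure of its left-hand side across the fragments still reaches the right-hand side; the remaining FDs each lie inside some fragment. All dependencies are preserved.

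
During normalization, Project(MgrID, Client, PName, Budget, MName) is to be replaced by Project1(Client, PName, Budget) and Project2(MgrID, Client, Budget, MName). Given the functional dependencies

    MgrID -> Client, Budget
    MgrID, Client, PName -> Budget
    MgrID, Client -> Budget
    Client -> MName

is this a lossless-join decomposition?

No

Common attributes: Project1 ∩ Project2 = {Client, Budget}.
Closure of {Client, Budget}: Client → MName applies, adding MName. So (Client, Budget)⁺ = {Client, Budget, MName}.
The closure contains neither all of Project1 = {Client, PName, Budget} nor all of Project2 = {MgrID, Client, Budget, MName}, so the common attributes are not a superkey of either fragment. The join is lossy.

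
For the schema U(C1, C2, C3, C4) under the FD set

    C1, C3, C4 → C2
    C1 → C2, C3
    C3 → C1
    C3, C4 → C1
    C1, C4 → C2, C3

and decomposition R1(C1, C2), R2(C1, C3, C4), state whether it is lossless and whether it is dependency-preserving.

lossless and dependency-preserving

Lossless test: (C1)⁺ = {C1, C2, C3}, which contains all of one fragment — lossless.
Dependency preservation: C1, C3, C4 → C2; C1 → C2, C3; C1, C4 → C2, C3 are not contained in any single fragment, but the restricted closure of each left-hand side across the fragments still reaches the right-hand side; the remaining FDs each lie inside some fragment. All dependencies are preserved.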